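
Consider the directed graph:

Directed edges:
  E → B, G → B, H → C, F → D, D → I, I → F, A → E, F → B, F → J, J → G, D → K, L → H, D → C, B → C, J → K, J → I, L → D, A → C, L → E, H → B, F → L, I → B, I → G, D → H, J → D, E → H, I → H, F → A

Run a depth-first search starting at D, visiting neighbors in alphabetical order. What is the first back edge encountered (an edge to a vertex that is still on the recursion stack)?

F->D

DFS from D (visiting neighbors in alphabetical order); mark gray on enter, black on exit:
D gray
  C gray
  C black
  H gray
    B gray
      B→C: C black — skip
    B black
    H→C: C black — skip
  H black
  I gray
    I→B: B black — skip
    F gray
      A gray
        A→C: C black — skip
        E gray
          E→B: B black — skip
          E→H: H black — skip
        E black
      A black
      F→B: B black — skip
      F→D: D is gray → back edge
First back edge: F → D.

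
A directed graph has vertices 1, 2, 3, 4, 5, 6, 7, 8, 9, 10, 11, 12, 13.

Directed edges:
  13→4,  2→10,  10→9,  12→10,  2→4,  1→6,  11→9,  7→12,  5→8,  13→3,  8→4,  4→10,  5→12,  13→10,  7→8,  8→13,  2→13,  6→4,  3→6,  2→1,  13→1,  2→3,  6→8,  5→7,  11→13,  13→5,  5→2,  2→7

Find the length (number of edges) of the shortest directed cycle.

For each vertex v, BFS finds the shortest path from v back to v.
The shortest such closed walk is 13 → 5 → 2 → 13, length 3.

3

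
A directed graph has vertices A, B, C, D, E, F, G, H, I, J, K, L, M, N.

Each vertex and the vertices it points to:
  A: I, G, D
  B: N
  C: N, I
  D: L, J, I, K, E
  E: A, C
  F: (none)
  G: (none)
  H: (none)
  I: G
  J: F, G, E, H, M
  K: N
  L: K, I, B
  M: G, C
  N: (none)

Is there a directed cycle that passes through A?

Yes

A is on a cycle iff A can reach itself via ≥1 edge.
A → D → E → A — yes.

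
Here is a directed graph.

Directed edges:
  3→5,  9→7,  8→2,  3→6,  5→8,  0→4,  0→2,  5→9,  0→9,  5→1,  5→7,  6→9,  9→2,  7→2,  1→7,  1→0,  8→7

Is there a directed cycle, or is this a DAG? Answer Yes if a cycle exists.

No

DFS with white/gray/black marking, starting from 1:
1 gray
  7 gray
    2 gray
    2 black
  7 black
  0 gray
    9 gray
      9→7: 7 black — skip
      9→2: 2 black — skip
    9 black
    0→2: 2 black — skip
    4 gray
    4 black
  0 black
1 black
6 gray
  6→9: 9 black — skip
6 black
3 gray
  5 gray
    5→9: 9 black — skip
    5→1: 1 black — skip
    5→7: 7 black — skip
    8 gray
      8→2: 2 black — skip
      8→7: 7 black — skip
    8 black
  5 black
  3→6: 6 black — skip
3 black
Every edge goes to a white or black vertex — no back edge, so the graph is acyclic.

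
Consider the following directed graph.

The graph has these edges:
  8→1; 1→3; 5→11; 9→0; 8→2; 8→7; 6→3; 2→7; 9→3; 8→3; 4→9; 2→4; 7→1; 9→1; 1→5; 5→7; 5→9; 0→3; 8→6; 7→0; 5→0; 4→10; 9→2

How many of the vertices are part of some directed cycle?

A vertex is on a directed cycle iff it belongs to a strongly connected component of size ≥ 2 (or has a self-loop).
The vertices on cycles are {1, 2, 4, 5, 7, 9} — 6 in total.

6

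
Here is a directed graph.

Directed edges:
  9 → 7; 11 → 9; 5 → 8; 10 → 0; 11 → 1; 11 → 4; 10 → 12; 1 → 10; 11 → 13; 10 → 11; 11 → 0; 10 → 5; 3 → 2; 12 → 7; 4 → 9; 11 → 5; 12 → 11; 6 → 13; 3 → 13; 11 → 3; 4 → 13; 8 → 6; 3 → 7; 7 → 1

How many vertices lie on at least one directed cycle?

8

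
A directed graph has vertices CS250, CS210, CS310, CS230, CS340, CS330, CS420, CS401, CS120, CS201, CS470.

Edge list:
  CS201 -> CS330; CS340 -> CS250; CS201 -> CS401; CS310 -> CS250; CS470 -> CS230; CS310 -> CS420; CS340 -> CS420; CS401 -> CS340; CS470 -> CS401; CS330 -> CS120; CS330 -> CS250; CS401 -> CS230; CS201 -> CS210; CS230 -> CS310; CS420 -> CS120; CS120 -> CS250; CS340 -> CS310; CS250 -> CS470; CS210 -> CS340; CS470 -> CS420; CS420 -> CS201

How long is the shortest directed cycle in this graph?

4

For each vertex v, BFS finds the shortest path from v back to v.
The shortest such closed walk is CS470 → CS401 → CS340 → CS250 → CS470, length 4.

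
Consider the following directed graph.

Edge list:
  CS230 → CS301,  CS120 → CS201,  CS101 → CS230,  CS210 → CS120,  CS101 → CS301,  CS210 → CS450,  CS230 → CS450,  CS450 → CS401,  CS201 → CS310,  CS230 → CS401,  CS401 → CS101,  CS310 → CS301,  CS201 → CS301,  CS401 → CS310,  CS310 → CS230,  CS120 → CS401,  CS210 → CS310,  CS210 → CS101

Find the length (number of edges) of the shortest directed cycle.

For each vertex v, BFS finds the shortest path from v back to v.
The shortest such closed walk is CS101 → CS230 → CS401 → CS101, length 3.

3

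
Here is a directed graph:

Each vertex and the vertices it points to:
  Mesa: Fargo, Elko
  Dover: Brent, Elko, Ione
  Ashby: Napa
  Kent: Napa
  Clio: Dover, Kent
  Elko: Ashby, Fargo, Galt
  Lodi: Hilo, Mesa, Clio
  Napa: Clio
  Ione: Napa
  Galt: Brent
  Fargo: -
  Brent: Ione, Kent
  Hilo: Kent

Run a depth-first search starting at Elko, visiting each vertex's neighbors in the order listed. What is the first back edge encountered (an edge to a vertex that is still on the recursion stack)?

Ione->Napa

DFS from Elko (visiting each vertex's neighbors in the order listed); mark gray on enter, black on exit:
Elko gray
  Ashby gray
    Napa gray
      Clio gray
        Dover gray
          Brent gray
            Ione gray
              Ione→Napa: Napa is gray → back edge
First back edge: Ione → Napa.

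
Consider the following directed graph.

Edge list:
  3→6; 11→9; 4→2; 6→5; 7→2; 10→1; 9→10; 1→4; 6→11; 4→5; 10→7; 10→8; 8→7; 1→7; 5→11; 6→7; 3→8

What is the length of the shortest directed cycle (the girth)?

For each vertex v, BFS finds the shortest path from v back to v.
The shortest such closed walk is 5 → 11 → 9 → 10 → 1 → 4 → 5, length 6.

6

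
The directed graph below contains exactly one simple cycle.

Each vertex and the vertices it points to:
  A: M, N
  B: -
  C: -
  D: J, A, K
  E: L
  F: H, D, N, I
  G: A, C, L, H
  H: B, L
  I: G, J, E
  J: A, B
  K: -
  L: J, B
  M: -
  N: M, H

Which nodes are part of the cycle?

A, H, J, L, N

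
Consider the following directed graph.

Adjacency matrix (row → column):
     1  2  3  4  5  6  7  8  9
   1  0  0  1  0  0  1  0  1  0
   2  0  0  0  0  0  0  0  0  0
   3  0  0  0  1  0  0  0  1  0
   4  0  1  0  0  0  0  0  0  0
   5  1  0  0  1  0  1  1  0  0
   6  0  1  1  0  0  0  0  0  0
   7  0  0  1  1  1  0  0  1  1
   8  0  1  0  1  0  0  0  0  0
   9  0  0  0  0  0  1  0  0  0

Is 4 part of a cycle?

No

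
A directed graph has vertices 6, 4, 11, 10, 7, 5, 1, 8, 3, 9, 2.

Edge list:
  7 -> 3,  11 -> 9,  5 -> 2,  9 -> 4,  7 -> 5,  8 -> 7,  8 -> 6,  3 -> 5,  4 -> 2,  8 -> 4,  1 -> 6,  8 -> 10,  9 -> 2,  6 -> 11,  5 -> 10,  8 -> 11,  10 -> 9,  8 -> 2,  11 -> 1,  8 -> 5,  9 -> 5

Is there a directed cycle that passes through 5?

Yes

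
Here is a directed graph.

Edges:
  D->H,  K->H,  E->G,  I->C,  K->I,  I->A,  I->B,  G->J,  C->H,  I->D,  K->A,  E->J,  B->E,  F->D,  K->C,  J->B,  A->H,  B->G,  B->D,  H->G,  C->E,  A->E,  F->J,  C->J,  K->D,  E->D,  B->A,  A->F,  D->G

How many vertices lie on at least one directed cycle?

8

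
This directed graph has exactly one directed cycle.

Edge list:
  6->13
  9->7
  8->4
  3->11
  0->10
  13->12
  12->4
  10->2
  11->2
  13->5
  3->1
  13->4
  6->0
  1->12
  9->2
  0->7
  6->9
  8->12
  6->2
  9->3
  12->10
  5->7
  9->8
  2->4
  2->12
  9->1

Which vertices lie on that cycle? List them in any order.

2, 10, 12

DFS with gray/black marking from 10:
10 gray
  2 gray
    4 gray
    4 black
    12 gray
      12→10: 10 is gray → back edge
Back edge closes the cycle 10 → 2 → 12 → 10; its vertices are {2, 10, 12}.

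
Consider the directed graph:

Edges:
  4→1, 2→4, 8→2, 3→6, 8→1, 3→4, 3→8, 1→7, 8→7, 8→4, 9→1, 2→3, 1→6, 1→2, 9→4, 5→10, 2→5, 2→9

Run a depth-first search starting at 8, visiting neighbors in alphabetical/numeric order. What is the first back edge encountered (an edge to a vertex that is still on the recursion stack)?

DFS from 8 (visiting neighbors in alphabetical/numeric order); mark gray on enter, black on exit:
8 gray
  1 gray
    2 gray
      3 gray
        4 gray
          4→1: 1 is gray → back edge
First back edge: 4 → 1.

4->1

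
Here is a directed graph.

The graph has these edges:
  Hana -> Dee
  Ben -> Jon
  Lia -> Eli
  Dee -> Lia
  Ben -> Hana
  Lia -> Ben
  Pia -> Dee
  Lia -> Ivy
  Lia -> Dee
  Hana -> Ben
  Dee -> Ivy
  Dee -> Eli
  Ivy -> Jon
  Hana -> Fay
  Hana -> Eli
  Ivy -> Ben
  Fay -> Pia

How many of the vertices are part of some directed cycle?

7

A vertex is on a directed cycle iff it belongs to a strongly connected component of size ≥ 2 (or has a self-loop).
The vertices on cycles are {Ben, Dee, Fay, Ivy, Lia, Pia, Hana} — 7 in total.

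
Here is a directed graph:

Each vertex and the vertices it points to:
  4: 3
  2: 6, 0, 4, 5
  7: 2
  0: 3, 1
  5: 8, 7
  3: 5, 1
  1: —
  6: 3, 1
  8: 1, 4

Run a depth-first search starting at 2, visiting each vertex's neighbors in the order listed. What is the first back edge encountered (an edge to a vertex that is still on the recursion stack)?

DFS from 2 (visiting each vertex's neighbors in the order listed); mark gray on enter, black on exit:
2 gray
  6 gray
    3 gray
      5 gray
        8 gray
          1 gray
          1 black
          4 gray
            4→3: 3 is gray → back edge
First back edge: 4 → 3.

4->3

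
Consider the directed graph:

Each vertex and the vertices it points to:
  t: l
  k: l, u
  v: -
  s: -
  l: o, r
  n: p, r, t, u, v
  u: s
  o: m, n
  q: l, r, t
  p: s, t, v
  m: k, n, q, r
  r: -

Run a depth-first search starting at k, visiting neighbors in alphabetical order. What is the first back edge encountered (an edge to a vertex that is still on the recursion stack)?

m→k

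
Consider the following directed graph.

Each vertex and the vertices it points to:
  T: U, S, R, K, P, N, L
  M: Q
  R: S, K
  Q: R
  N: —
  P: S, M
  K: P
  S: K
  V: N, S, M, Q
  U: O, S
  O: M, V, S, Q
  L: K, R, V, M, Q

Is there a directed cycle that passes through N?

No

N lies on a cycle iff there is a path from N back to itself.
Exploring from N, it never reaches itself; equivalently, its strongly connected component is a singleton.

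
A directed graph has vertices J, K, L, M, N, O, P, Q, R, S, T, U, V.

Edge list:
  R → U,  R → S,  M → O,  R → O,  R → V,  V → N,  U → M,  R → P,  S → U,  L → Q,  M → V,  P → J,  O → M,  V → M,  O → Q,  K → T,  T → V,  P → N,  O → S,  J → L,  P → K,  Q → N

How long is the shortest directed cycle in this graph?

For each vertex v, BFS finds the shortest path from v back to v.
The shortest such closed walk is M → O → M, length 2.

2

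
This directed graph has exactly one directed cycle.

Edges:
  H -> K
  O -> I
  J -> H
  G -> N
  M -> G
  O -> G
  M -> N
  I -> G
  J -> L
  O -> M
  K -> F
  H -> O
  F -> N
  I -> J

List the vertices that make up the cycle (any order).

H, I, J, O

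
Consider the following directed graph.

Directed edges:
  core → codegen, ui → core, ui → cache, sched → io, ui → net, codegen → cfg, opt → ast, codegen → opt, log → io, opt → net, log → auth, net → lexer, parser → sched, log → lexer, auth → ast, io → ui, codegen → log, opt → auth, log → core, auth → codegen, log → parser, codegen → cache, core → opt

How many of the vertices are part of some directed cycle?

A vertex is on a directed cycle iff it belongs to a strongly connected component of size ≥ 2 (or has a self-loop).
The vertices on cycles are {io, ui, log, opt, auth, core, sched, parser, codegen} — 9 in total.

9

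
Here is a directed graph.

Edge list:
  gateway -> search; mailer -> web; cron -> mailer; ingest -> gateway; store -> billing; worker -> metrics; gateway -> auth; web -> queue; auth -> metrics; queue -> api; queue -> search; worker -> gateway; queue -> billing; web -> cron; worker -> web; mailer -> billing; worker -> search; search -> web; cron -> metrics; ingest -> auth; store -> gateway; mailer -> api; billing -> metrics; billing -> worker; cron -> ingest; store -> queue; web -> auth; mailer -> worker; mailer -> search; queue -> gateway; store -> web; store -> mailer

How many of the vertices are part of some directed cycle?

A vertex is on a directed cycle iff it belongs to a strongly connected component of size ≥ 2 (or has a self-loop).
The vertices on cycles are {web, cron, queue, ingest, mailer, search, worker, billing, gateway} — 9 in total.

9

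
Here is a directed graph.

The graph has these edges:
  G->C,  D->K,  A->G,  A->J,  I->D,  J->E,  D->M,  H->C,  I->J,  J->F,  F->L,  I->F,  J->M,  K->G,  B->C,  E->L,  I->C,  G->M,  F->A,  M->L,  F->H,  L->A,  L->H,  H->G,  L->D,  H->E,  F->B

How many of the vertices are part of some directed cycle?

10

A vertex is on a directed cycle iff it belongs to a strongly connected component of size ≥ 2 (or has a self-loop).
The vertices on cycles are {A, D, E, F, G, H, J, K, L, M} — 10 in total.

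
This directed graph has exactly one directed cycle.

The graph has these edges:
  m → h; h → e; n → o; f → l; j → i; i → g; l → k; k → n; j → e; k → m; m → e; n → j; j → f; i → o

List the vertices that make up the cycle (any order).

f, j, k, l, n

DFS with gray/black marking from k:
k gray
  m gray
    e gray
    e black
    h gray
      h→e: e black — skip
    h black
  m black
  n gray
    o gray
    o black
    j gray
      i gray
        i→o: o black — skip
        g gray
        g black
      i black
      j→e: e black — skip
      f gray
        l gray
          l→k: k is gray → back edge
Back edge closes the cycle k → n → j → f → l → k; its vertices are {f, j, k, l, n}.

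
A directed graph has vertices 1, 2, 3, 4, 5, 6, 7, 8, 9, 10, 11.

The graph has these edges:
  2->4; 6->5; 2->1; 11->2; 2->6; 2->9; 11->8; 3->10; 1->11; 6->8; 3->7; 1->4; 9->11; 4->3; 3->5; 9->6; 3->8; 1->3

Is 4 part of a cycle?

4 lies on a cycle iff there is a path from 4 back to itself.
Exploring from 4, it never reaches itself; equivalently, its strongly connected component is a singleton.

No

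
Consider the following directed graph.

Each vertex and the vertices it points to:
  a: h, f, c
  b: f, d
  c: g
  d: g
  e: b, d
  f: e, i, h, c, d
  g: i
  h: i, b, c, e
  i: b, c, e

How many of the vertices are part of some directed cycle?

8

A vertex is on a directed cycle iff it belongs to a strongly connected component of size ≥ 2 (or has a self-loop).
The vertices on cycles are {b, c, d, e, f, g, h, i} — 8 in total.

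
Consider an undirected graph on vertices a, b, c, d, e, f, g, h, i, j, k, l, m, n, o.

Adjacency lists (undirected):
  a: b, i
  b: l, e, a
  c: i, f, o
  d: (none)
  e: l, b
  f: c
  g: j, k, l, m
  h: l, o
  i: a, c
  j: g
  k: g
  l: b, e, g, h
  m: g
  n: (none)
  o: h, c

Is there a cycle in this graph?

DFS, tracking each vertex's parent; an edge to a visited non-parent vertex closes a cycle.
Start from l:
visit l (parent –)
  visit b (parent l)
    b–l: parent, skip
    visit e (parent b)
      e–l: l visited and ≠ parent → cycle
Cycle: l – b – e – l.

Yes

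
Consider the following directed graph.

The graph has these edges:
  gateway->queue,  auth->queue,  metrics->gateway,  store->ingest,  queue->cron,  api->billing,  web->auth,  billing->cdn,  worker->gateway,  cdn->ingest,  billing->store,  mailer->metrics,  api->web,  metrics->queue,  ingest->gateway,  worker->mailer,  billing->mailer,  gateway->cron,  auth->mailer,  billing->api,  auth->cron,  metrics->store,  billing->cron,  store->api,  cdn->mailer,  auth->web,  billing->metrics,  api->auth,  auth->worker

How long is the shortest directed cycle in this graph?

For each vertex v, BFS finds the shortest path from v back to v.
The shortest such closed walk is billing → api → billing, length 2.

2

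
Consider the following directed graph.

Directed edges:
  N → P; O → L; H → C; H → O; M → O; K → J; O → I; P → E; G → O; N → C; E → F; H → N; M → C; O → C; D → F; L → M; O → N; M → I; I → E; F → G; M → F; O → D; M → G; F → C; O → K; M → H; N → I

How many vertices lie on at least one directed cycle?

A vertex is on a directed cycle iff it belongs to a strongly connected component of size ≥ 2 (or has a self-loop).
The vertices on cycles are {D, E, F, G, H, I, L, M, N, O, P} — 11 in total.

11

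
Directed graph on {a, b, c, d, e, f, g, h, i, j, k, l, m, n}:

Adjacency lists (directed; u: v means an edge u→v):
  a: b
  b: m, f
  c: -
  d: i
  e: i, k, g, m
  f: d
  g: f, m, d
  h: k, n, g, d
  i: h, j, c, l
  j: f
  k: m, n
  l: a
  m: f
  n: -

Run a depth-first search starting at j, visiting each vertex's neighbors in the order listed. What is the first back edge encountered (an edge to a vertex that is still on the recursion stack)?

m→f

DFS from j (visiting each vertex's neighbors in the order listed); mark gray on enter, black on exit:
j gray
  f gray
    d gray
      i gray
        h gray
          k gray
            m gray
              m→f: f is gray → back edge
First back edge: m → f.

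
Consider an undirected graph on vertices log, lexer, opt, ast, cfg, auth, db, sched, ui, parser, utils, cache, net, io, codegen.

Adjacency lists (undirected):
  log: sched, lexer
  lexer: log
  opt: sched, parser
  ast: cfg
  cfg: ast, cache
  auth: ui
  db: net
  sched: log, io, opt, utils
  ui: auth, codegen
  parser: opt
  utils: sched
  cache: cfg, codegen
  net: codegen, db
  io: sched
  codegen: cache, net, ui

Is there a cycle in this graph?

No

DFS, tracking each vertex's parent; an edge to a visited non-parent vertex closes a cycle.
Start from cache:
visit cache (parent –)
  visit cfg (parent cache)
    visit ast (parent cfg)
      ast–cfg: parent, skip
    cfg–cache: parent, skip
  visit codegen (parent cache)
    codegen–cache: parent, skip
    visit net (parent codegen)
      net–codegen: parent, skip
      visit db (parent net)
        db–net: parent, skip
    visit ui (parent codegen)
      visit auth (parent ui)
        auth–ui: parent, skip
      ui–codegen: parent, skip
visit log (parent –)
  visit sched (parent log)
    sched–log: parent, skip
    visit io (parent sched)
      io–sched: parent, skip
    visit opt (parent sched)
      opt–sched: parent, skip
      visit parser (parent opt)
        parser–opt: parent, skip
    visit utils (parent sched)
      utils–sched: parent, skip
  visit lexer (parent log)
    lexer–log: parent, skip
No non-parent visited neighbor found — the graph is a forest.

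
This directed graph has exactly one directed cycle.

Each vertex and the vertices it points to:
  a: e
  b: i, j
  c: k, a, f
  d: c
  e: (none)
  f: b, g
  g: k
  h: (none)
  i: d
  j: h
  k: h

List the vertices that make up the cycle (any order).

b, c, d, f, i

DFS with gray/black marking from c:
c gray
  k gray
    h gray
    h black
  k black
  a gray
    e gray
    e black
  a black
  f gray
    b gray
      i gray
        d gray
          d→c: c is gray → back edge
Back edge closes the cycle c → f → b → i → d → c; its vertices are {b, c, d, f, i}.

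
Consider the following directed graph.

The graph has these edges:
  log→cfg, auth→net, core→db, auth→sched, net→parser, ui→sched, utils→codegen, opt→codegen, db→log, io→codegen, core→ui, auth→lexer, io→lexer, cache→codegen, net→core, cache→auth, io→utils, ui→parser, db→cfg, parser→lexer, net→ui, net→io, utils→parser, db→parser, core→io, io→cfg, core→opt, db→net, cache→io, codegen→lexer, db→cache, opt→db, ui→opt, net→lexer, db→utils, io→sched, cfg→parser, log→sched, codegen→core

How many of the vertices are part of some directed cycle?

A vertex is on a directed cycle iff it belongs to a strongly connected component of size ≥ 2 (or has a self-loop).
The vertices on cycles are {db, io, ui, net, opt, auth, core, cache, utils, codegen} — 10 in total.

10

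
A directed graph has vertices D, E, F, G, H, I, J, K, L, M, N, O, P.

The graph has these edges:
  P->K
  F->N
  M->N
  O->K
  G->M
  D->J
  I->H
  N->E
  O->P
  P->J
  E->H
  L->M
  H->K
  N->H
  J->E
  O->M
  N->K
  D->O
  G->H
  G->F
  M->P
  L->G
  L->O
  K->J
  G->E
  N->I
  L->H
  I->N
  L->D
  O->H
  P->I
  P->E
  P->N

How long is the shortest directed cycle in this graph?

For each vertex v, BFS finds the shortest path from v back to v.
The shortest such closed walk is I → N → I, length 2.

2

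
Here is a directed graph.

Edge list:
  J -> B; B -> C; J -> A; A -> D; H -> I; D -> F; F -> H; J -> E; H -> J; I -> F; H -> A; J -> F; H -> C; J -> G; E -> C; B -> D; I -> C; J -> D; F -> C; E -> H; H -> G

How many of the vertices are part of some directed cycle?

A vertex is on a directed cycle iff it belongs to a strongly connected component of size ≥ 2 (or has a self-loop).
The vertices on cycles are {A, B, D, E, F, H, I, J} — 8 in total.

8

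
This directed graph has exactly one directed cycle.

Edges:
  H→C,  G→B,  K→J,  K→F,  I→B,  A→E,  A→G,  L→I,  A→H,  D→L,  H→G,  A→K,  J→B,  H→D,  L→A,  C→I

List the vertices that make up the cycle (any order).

DFS with gray/black marking from L:
L gray
  I gray
    B gray
    B black
  I black
  A gray
    E gray
    E black
    K gray
      F gray
      F black
      J gray
        J→B: B black — skip
      J black
    K black
    G gray
      G→B: B black — skip
    G black
    H gray
      D gray
        D→L: L is gray → back edge
Back edge closes the cycle L → A → H → D → L; its vertices are {A, D, H, L}.

A, D, H, L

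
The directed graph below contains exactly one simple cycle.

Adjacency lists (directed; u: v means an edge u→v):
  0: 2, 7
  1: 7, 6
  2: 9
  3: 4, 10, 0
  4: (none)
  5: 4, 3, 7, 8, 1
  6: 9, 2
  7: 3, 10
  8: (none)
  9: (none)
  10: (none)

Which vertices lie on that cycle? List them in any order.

0, 3, 7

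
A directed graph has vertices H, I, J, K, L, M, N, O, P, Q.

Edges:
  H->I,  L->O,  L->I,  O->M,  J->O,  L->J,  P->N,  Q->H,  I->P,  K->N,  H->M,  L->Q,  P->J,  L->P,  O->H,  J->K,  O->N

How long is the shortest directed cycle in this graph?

5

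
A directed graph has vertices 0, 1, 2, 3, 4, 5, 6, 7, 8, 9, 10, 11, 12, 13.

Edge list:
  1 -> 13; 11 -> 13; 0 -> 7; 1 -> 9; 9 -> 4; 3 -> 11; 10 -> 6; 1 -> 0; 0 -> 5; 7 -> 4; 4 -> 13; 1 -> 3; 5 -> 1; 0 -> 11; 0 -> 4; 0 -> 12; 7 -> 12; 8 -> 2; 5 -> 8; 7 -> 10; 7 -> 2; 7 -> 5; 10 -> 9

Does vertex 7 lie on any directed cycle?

7 is on a cycle iff 7 can reach itself via ≥1 edge.
7 → 5 → 1 → 0 → 7 — yes.

Yes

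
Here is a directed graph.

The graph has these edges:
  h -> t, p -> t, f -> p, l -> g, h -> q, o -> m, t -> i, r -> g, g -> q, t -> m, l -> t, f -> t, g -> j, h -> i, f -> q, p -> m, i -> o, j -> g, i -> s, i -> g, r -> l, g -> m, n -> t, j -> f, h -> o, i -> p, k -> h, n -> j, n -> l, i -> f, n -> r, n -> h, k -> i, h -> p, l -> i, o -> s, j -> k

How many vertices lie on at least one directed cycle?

8

A vertex is on a directed cycle iff it belongs to a strongly connected component of size ≥ 2 (or has a self-loop).
The vertices on cycles are {f, g, h, i, j, k, p, t} — 8 in total.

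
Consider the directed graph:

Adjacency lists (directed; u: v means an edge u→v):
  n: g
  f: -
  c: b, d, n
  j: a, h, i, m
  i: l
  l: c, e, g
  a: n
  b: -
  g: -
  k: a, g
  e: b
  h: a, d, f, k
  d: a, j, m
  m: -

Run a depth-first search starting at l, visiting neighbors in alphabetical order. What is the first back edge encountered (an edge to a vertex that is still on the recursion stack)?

h->d

DFS from l (visiting neighbors in alphabetical order); mark gray on enter, black on exit:
l gray
  c gray
    b gray
    b black
    d gray
      a gray
        n gray
          g gray
          g black
        n black
      a black
      j gray
        j→a: a black — skip
        h gray
          h→a: a black — skip
          h→d: d is gray → back edge
First back edge: h → d.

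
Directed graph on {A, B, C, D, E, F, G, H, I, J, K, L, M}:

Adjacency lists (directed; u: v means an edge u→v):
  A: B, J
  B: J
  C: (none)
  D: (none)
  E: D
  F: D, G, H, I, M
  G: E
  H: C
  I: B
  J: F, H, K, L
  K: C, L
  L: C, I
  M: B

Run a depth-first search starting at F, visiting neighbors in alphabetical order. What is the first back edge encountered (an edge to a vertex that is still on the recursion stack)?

J->F

DFS from F (visiting neighbors in alphabetical order); mark gray on enter, black on exit:
F gray
  D gray
  D black
  G gray
    E gray
      E→D: D black — skip
    E black
  G black
  H gray
    C gray
    C black
  H black
  I gray
    B gray
      J gray
        J→F: F is gray → back edge
First back edge: J → F.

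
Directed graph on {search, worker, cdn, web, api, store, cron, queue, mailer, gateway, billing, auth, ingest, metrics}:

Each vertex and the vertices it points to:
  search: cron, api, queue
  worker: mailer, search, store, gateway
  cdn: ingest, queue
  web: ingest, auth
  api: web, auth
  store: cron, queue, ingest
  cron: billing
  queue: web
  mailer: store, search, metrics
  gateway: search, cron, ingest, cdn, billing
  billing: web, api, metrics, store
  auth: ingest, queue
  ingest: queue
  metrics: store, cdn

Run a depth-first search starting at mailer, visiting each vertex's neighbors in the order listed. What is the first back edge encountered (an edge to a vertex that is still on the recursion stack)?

DFS from mailer (visiting each vertex's neighbors in the order listed); mark gray on enter, black on exit:
mailer gray
  store gray
    cron gray
      billing gray
        web gray
          ingest gray
            queue gray
              queue→web: web is gray → back edge
First back edge: queue → web.

queue->web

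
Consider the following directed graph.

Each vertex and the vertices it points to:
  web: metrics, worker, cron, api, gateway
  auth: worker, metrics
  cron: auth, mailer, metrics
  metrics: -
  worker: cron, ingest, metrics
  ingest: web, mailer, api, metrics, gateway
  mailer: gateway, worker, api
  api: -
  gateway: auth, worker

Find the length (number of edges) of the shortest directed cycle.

3

For each vertex v, BFS finds the shortest path from v back to v.
The shortest such closed walk is ingest → mailer → worker → ingest, length 3.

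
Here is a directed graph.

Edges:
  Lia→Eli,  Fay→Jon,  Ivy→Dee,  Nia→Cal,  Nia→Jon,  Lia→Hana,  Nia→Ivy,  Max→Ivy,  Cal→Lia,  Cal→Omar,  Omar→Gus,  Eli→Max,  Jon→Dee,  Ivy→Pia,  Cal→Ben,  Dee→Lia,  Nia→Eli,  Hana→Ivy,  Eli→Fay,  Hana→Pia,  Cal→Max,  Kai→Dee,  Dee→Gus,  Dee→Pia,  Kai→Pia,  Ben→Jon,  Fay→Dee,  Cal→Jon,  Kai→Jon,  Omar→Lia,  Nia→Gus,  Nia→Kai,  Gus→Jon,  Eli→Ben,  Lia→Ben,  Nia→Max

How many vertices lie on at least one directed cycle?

A vertex is on a directed cycle iff it belongs to a strongly connected component of size ≥ 2 (or has a self-loop).
The vertices on cycles are {Ben, Dee, Eli, Fay, Gus, Ivy, Jon, Lia, Max, Hana} — 10 in total.

10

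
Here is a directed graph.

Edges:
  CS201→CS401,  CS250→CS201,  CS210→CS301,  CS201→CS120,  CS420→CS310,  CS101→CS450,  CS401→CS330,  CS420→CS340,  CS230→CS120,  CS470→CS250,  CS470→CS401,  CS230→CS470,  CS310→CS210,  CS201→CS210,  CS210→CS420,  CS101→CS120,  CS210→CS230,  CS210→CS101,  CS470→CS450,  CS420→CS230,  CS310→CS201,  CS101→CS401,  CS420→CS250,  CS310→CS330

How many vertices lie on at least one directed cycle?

A vertex is on a directed cycle iff it belongs to a strongly connected component of size ≥ 2 (or has a self-loop).
The vertices on cycles are {CS201, CS210, CS230, CS250, CS310, CS420, CS470} — 7 in total.

7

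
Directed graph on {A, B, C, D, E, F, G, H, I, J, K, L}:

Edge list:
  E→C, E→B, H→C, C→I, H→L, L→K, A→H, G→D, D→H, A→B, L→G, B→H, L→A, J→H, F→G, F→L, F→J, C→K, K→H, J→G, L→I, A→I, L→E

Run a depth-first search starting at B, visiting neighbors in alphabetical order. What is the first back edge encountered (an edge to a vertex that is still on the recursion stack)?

K->H

DFS from B (visiting neighbors in alphabetical order); mark gray on enter, black on exit:
B gray
  H gray
    C gray
      I gray
      I black
      K gray
        K→H: H is gray → back edge
First back edge: K → H.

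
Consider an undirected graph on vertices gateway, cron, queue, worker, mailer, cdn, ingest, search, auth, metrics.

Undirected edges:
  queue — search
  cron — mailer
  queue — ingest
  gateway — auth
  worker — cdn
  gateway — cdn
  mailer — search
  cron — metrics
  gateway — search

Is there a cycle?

No

DFS, tracking each vertex's parent; an edge to a visited non-parent vertex closes a cycle.
Start from ingest:
visit ingest (parent –)
  visit queue (parent ingest)
    visit search (parent queue)
      visit mailer (parent search)
        mailer–search: parent, skip
        visit cron (parent mailer)
          visit metrics (parent cron)
            metrics–cron: parent, skip
          cron–mailer: parent, skip
      visit gateway (parent search)
        visit auth (parent gateway)
          auth–gateway: parent, skip
        gateway–search: parent, skip
        visit cdn (parent gateway)
          cdn–gateway: parent, skip
          visit worker (parent cdn)
            worker–cdn: parent, skip
      search–queue: parent, skip
    queue–ingest: parent, skip
No non-parent visited neighbor found — the graph is a forest.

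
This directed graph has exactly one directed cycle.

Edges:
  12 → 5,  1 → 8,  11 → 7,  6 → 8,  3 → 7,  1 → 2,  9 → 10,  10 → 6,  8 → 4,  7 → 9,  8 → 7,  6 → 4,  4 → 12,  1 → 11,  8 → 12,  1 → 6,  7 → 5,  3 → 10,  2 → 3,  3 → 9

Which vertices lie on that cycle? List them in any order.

DFS with gray/black marking from 6:
6 gray
  8 gray
    12 gray
      5 gray
      5 black
    12 black
    7 gray
      9 gray
        10 gray
          10→6: 6 is gray → back edge
Back edge closes the cycle 6 → 8 → 7 → 9 → 10 → 6; its vertices are {6, 7, 8, 9, 10}.

6, 7, 8, 9, 10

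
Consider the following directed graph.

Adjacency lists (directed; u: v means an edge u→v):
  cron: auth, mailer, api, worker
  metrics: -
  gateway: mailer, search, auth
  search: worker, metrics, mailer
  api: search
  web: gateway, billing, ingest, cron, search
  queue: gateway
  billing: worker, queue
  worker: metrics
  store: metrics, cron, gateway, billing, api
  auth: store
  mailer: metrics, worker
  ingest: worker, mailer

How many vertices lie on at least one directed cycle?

6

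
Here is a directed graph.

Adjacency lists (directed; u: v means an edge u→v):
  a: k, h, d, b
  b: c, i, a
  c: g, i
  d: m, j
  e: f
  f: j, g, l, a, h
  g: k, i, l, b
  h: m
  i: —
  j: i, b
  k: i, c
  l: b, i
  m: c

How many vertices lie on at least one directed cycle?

10

A vertex is on a directed cycle iff it belongs to a strongly connected component of size ≥ 2 (or has a self-loop).
The vertices on cycles are {a, b, c, d, g, h, j, k, l, m} — 10 in total.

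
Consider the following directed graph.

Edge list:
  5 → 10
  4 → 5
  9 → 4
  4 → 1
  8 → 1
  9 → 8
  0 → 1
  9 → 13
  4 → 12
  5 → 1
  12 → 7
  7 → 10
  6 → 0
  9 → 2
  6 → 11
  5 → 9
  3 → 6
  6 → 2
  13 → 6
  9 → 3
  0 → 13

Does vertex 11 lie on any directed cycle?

No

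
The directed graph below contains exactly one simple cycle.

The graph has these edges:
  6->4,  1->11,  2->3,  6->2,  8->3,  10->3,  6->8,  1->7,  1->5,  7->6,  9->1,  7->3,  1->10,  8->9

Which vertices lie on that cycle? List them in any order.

DFS with gray/black marking from 1:
1 gray
  5 gray
  5 black
  7 gray
    3 gray
    3 black
    6 gray
      2 gray
        2→3: 3 black — skip
      2 black
      8 gray
        8→3: 3 black — skip
        9 gray
          9→1: 1 is gray → back edge
Back edge closes the cycle 1 → 7 → 6 → 8 → 9 → 1; its vertices are {1, 6, 7, 8, 9}.

1, 6, 7, 8, 9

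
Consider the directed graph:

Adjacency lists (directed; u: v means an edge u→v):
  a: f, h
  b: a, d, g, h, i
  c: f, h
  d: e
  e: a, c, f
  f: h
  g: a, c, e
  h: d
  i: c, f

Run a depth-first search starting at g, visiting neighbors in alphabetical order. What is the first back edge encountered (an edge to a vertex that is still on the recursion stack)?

e→a

DFS from g (visiting neighbors in alphabetical order); mark gray on enter, black on exit:
g gray
  a gray
    f gray
      h gray
        d gray
          e gray
            e→a: a is gray → back edge
First back edge: e → a.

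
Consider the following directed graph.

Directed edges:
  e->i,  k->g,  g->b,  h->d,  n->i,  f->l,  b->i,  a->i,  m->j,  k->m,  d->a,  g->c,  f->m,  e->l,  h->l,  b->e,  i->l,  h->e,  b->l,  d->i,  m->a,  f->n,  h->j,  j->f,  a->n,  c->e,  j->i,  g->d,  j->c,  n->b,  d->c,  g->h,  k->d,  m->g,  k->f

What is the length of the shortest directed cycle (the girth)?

3

For each vertex v, BFS finds the shortest path from v back to v.
The shortest such closed walk is f → m → j → f, length 3.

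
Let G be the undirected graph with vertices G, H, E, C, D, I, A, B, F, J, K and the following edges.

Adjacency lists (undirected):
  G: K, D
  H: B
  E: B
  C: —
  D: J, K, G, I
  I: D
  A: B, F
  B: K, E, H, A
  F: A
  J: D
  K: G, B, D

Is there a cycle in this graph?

Yes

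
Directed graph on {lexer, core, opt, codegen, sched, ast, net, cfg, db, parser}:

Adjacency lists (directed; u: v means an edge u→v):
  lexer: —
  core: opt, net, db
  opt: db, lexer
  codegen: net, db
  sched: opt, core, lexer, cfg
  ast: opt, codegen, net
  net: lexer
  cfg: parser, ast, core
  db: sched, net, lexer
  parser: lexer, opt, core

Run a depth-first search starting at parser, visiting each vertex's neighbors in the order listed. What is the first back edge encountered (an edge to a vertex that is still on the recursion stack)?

sched→opt

DFS from parser (visiting each vertex's neighbors in the order listed); mark gray on enter, black on exit:
parser gray
  lexer gray
  lexer black
  opt gray
    db gray
      sched gray
        sched→opt: opt is gray → back edge
First back edge: sched → opt.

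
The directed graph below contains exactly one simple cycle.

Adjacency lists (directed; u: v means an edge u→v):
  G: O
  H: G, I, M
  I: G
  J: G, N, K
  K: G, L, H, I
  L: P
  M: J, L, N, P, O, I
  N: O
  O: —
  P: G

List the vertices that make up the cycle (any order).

DFS with gray/black marking from K:
K gray
  G gray
    O gray
    O black
  G black
  L gray
    P gray
      P→G: G black — skip
    P black
  L black
  H gray
    H→G: G black — skip
    I gray
      I→G: G black — skip
    I black
    M gray
      J gray
        J→G: G black — skip
        N gray
          N→O: O black — skip
        N black
        J→K: K is gray → back edge
Back edge closes the cycle K → H → M → J → K; its vertices are {H, J, K, M}.

H, J, K, M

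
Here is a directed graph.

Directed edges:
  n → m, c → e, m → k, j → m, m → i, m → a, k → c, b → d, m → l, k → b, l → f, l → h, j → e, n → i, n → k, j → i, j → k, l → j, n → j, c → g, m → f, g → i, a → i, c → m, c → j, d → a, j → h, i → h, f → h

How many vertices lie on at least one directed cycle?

A vertex is on a directed cycle iff it belongs to a strongly connected component of size ≥ 2 (or has a self-loop).
The vertices on cycles are {c, j, k, l, m} — 5 in total.

5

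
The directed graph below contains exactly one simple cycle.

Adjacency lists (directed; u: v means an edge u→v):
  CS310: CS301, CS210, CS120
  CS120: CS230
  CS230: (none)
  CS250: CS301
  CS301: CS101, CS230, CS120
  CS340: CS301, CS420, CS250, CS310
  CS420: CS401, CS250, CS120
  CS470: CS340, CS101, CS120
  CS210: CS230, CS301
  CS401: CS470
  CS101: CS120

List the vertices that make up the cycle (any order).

CS340, CS401, CS420, CS470

DFS with gray/black marking from CS340:
CS340 gray
  CS301 gray
    CS101 gray
      CS120 gray
        CS230 gray
        CS230 black
      CS120 black
    CS101 black
    CS301→CS230: CS230 black — skip
    CS301→CS120: CS120 black — skip
  CS301 black
  CS420 gray
    CS401 gray
      CS470 gray
        CS470→CS340: CS340 is gray → back edge
Back edge closes the cycle CS340 → CS420 → CS401 → CS470 → CS340; its vertices are {CS340, CS401, CS420, CS470}.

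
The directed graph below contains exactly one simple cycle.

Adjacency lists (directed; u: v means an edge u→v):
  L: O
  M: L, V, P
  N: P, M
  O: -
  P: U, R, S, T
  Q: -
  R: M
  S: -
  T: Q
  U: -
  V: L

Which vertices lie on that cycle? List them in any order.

M, P, R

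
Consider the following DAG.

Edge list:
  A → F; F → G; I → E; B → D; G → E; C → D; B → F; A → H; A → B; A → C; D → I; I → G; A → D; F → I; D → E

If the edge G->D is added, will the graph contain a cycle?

Yes

Adding G→D creates a cycle iff D can already reach G.
Path from D: D → I → G.
So D → … → G → D is a cycle.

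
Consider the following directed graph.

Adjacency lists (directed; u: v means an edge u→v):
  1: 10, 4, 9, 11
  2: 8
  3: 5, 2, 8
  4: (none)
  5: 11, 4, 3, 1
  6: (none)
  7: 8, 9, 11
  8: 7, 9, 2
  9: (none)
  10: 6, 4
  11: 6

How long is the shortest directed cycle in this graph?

For each vertex v, BFS finds the shortest path from v back to v.
The shortest such closed walk is 3 → 5 → 3, length 2.

2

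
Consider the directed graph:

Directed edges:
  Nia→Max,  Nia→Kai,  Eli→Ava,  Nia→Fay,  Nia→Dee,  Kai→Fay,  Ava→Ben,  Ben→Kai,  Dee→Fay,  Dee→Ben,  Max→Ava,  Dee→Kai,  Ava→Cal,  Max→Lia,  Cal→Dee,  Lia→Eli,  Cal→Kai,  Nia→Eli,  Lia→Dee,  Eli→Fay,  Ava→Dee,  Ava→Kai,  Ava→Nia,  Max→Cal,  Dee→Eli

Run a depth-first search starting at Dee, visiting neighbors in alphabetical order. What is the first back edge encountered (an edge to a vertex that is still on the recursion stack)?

Cal→Dee

DFS from Dee (visiting neighbors in alphabetical order); mark gray on enter, black on exit:
Dee gray
  Ben gray
    Kai gray
      Fay gray
      Fay black
    Kai black
  Ben black
  Eli gray
    Ava gray
      Ava→Ben: Ben black — skip
      Cal gray
        Cal→Dee: Dee is gray → back edge
First back edge: Cal → Dee.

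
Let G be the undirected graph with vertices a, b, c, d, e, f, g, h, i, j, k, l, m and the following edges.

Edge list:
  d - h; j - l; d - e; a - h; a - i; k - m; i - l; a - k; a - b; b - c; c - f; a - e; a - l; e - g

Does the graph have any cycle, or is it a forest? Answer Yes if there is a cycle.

DFS, tracking each vertex's parent; an edge to a visited non-parent vertex closes a cycle.
Start from e:
visit e (parent –)
  visit g (parent e)
    g–e: parent, skip
  visit d (parent e)
    visit h (parent d)
      visit a (parent h)
        a–e: e visited and ≠ parent → cycle
Cycle: e – d – h – a – e.

Yes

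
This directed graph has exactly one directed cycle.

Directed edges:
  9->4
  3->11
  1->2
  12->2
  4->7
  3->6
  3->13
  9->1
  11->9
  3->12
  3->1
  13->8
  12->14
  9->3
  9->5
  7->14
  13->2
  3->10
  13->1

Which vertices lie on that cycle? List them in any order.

3, 9, 11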